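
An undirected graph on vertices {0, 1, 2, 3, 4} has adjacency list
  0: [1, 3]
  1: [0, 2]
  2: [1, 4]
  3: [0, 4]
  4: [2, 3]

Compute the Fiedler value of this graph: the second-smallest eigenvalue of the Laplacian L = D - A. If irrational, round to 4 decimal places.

1.3820

Reading degrees in the order [0, 1, 2, 3, 4] gives [2, 2, 2, 2, 2]; set D = diag(2, 2, 2, 2, 2) and form L = D - A. Computing the eigenvalues of L and sorting gives [0, 1.3820, 1.3820, 3.6180, 3.6180]. The Fiedler value lambda_2 = 1.3820 is strictly positive, so the graph is connected. By the matrix-tree theorem the graph has (1/5) * product of the nonzero eigenvalues = 5 spanning trees. The eigenvalues sum to 10, which equals trace(L) = 2|E|.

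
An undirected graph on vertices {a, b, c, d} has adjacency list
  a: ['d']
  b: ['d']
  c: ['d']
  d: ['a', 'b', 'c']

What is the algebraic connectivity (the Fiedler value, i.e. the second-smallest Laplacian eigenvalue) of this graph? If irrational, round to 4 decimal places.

With the vertex order [a, b, c, d], the degrees are [1, 1, 1, 3], giving D = diag(1, 1, 1, 3) and L = D - A. The sorted Laplacian eigenvalues are [0, 1, 1, 4]; the algebraic connectivity is the second entry, 1.

1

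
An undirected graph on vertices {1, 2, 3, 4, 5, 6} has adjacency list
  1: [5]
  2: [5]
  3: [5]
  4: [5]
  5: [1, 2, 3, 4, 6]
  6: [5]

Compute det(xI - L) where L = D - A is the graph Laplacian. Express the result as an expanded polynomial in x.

Reading degrees in the order [1, 2, 3, 4, 5, 6] gives [1, 1, 1, 1, 5, 1]; set D = diag(1, 1, 1, 1, 5, 1) and form L = D - A. The eigenvalues of L are [0, 1, 1, 1, 1, 6]; the characteristic polynomial is the product of (x - lambda_i), which multiplies out to x^6 - 10x^5 + 30x^4 - 40x^3 + 25x^2 - 6x. Since p(0) = det(-L) = 0, x divides p(x).

x^6 - 10x^5 + 30x^4 - 40x^3 + 25x^2 - 6x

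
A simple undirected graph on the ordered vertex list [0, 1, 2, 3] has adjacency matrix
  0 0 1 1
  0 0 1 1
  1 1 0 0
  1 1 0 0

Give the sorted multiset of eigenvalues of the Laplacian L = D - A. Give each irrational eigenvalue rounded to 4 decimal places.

[0, 2, 2, 4]

Each diagonal entry of L is the vertex degree and each off-diagonal entry is -1 where an edge is present, 0 otherwise; in the order [0, 1, 2, 3] the diagonal is [2, 2, 2, 2]. Diagonalising L (or applying a numerical eigensolver to the 4x4 matrix) gives the spectrum above. The largest eigenvalue, 4, is at most the vertex count 4.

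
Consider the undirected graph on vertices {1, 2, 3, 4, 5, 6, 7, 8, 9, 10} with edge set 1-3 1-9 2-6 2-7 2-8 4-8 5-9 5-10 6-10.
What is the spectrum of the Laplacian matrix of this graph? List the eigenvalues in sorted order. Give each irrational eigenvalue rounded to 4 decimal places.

With the vertex order [1, 2, 3, 4, 5, 6, 7, 8, 9, 10], the degrees are [2, 3, 1, 1, 2, 2, 1, 2, 2, 2], giving D = diag(2, 3, 1, 1, 2, 2, 1, 2, 2, 2) and L = D - A. The multiplicity of 0 as a Laplacian eigenvalue equals the number of connected components. The single zero eigenvalue shows the graph is connected. There is one zero in the spectrum, matching the 1 component.

[0, 0.1100, 0.4616, 0.6697, 1.2415, 2, 2.4010, 3.0579, 3.7120, 4.3463]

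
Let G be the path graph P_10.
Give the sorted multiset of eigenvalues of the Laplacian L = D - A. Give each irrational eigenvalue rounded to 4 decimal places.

The graph has 10 vertices and degree multiset [2, 2, 2, 2, 2, 2, 2, 2, 1, 1]; D is the diagonal matrix of degrees and L = D - A. Since every row of L sums to 0, the all-ones vector is in the kernel and 0 is an eigenvalue. The single zero eigenvalue shows the graph is connected. The largest eigenvalue, 3.9021, is at most the vertex count 10. There is one zero in the spectrum, matching the 1 component.

[0, 0.0979, 0.3820, 0.8244, 1.3820, 2, 2.6180, 3.1756, 3.6180, 3.9021]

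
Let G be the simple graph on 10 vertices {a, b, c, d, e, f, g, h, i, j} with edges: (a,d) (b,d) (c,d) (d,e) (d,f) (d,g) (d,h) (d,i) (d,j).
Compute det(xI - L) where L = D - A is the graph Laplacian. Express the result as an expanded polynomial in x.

Reading degrees in the order [a, b, c, d, e, f, g, h, i, j] gives [1, 1, 1, 9, 1, 1, 1, 1, 1, 1]; set D = diag(1, 1, 1, 9, 1, 1, 1, 1, 1, 1) and form L = D - A. The eigenvalues of L are [0, 1, 1, 1, 1, 1, 1, 1, 1, 10]; the characteristic polynomial is the product of (x - lambda_i), which multiplies out to x^10 - 18x^9 + 108x^8 - 336x^7 + 630x^6 - 756x^5 + 588x^4 - 288x^3 + 81x^2 - 10x. The constant term is 0 because L is singular (the all-ones vector lies in its kernel). The eigenvalues sum to 18, which equals trace(L) = 2|E|. By the matrix-tree theorem the graph has (1/10) * product of the nonzero eigenvalues = 1 spanning tree.

x^10 - 18x^9 + 108x^8 - 336x^7 + 630x^6 - 756x^5 + 588x^4 - 288x^3 + 81x^2 - 10x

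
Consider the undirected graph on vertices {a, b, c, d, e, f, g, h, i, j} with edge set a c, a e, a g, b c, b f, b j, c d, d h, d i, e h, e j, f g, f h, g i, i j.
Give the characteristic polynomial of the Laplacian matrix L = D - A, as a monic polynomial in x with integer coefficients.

Each diagonal entry of L is the vertex degree and each off-diagonal entry is -1 where an edge is present, 0 otherwise; in the order [a, b, c, d, e, f, g, h, i, j] the diagonal is [3, 3, 3, 3, 3, 3, 3, 3, 3, 3]. The eigenvalues of L are [0, 2, 2, 2, 2, 2, 5, 5, 5, 5]; the characteristic polynomial is the product of (x - lambda_i), which multiplies out to x^10 - 30x^9 + 390x^8 - 2880x^7 + 13305x^6 - 39882x^5 + 77640x^4 - 94800x^3 + 66000x^2 - 20000x. The coefficient of x^9 equals -trace(L) = -30, matching the sum of degrees. There is one zero in the spectrum, matching the 1 component.

x^10 - 30x^9 + 390x^8 - 2880x^7 + 13305x^6 - 39882x^5 + 77640x^4 - 94800x^3 + 66000x^2 - 20000x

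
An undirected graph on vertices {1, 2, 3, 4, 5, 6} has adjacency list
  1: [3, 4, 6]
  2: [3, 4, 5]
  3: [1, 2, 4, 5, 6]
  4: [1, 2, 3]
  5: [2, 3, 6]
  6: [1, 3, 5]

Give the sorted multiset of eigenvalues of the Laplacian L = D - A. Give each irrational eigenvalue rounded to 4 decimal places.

[0, 2.3820, 2.3820, 4.6180, 4.6180, 6]

With the vertex order [1, 2, 3, 4, 5, 6], the degrees are [3, 3, 5, 3, 3, 3], giving D = diag(3, 3, 5, 3, 3, 3) and L = D - A. The multiplicity of 0 as a Laplacian eigenvalue equals the number of connected components.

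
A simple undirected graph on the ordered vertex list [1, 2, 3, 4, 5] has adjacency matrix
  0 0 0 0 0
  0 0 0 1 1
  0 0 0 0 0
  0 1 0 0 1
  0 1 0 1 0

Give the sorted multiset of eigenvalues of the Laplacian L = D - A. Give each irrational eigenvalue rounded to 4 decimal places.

[0, 0, 0, 3, 3]

With the vertex order [1, 2, 3, 4, 5], the degrees are [0, 2, 0, 2, 2], giving D = diag(0, 2, 0, 2, 2) and L = D - A. Since every row of L sums to 0, the all-ones vector is in the kernel and 0 is an eigenvalue. The 3 zero eigenvalues correspond to the 3 connected components.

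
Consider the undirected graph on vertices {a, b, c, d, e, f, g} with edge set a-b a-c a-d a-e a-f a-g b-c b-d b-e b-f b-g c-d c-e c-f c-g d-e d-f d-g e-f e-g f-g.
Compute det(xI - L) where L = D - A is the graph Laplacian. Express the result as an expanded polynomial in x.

x^7 - 42x^6 + 735x^5 - 6860x^4 + 36015x^3 - 100842x^2 + 117649x

Reading degrees in the order [a, b, c, d, e, f, g] gives [6, 6, 6, 6, 6, 6, 6]; set D = diag(6, 6, 6, 6, 6, 6, 6) and form L = D - A. L has integer entries, so p(x) = det(xI - L) has integer coefficients. Expanding the determinant yields x^7 - 42x^6 + 735x^5 - 6860x^4 + 36015x^3 - 100842x^2 + 117649x. The coefficient of x^6 equals -trace(L) = -42, matching the sum of degrees. The eigenvalues sum to 42, which equals trace(L) = 2|E|. By the matrix-tree theorem the graph has (1/7) * product of the nonzero eigenvalues = 16807 spanning trees.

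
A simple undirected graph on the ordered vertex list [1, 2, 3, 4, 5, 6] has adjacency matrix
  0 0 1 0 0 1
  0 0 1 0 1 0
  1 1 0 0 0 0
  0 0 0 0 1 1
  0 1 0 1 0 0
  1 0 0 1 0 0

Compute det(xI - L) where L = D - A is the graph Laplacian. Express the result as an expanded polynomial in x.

Reading degrees in the order [1, 2, 3, 4, 5, 6] gives [2, 2, 2, 2, 2, 2]; set D = diag(2, 2, 2, 2, 2, 2) and form L = D - A. Computing det(xI - L) by cofactor expansion (or equivalently via sum-over-permutations) gives x^6 - 12x^5 + 54x^4 - 112x^3 + 105x^2 - 36x. The coefficient of x^5 equals -trace(L) = -12, matching the sum of degrees. By the matrix-tree theorem the graph has (1/6) * product of the nonzero eigenvalues = 6 spanning trees.

x^6 - 12x^5 + 54x^4 - 112x^3 + 105x^2 - 36x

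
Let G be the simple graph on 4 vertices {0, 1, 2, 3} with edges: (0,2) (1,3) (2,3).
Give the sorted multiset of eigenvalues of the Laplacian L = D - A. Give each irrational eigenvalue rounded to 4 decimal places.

Reading degrees in the order [0, 1, 2, 3] gives [1, 1, 2, 2]; set D = diag(1, 1, 2, 2) and form L = D - A. The multiplicity of 0 as a Laplacian eigenvalue equals the number of connected components. There is one zero in the spectrum, matching the 1 component. The largest eigenvalue, 3.4142, is at most the vertex count 4.

[0, 0.5858, 2, 3.4142]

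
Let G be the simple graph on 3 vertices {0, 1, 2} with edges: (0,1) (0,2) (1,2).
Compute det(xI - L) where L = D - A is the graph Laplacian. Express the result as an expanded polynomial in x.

With the vertex order [0, 1, 2], the degrees are [2, 2, 2], giving D = diag(2, 2, 2) and L = D - A. The eigenvalues of L are [0, 3, 3]; the characteristic polynomial is the product of (x - lambda_i), which multiplies out to x^3 - 6x^2 + 9x. Since p(0) = det(-L) = 0, x divides p(x). The eigenvalues sum to 6, which equals trace(L) = 2|E|.

x^3 - 6x^2 + 9x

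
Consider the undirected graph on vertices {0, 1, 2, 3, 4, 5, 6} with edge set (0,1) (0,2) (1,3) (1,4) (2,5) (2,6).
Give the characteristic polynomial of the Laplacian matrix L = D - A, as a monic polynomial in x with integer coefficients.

Each diagonal entry of L is the vertex degree and each off-diagonal entry is -1 where an edge is present, 0 otherwise; in the order [0, 1, 2, 3, 4, 5, 6] the diagonal is [2, 3, 3, 1, 1, 1, 1]. Computing det(xI - L) by cofactor expansion (or equivalently via sum-over-permutations) gives x^7 - 12x^6 + 53x^5 - 108x^4 + 107x^3 - 48x^2 + 7x. The constant term is 0 because L is singular (the all-ones vector lies in its kernel). There is one zero in the spectrum, matching the 1 component. By the matrix-tree theorem the graph has (1/7) * product of the nonzero eigenvalues = 1 spanning tree.

x^7 - 12x^6 + 53x^5 - 108x^4 + 107x^3 - 48x^2 + 7x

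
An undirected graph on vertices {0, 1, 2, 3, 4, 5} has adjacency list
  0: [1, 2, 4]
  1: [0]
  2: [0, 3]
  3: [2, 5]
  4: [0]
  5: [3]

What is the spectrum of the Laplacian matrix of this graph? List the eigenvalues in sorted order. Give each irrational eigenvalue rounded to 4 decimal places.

Reading degrees in the order [0, 1, 2, 3, 4, 5] gives [3, 1, 2, 2, 1, 1]; set D = diag(3, 1, 2, 2, 1, 1) and form L = D - A. L is symmetric positive semidefinite, so every eigenvalue is real and nonnegative. The single zero eigenvalue shows the graph is connected. The eigenvalues sum to 10, which equals trace(L) = 2|E|.

[0, 0.3249, 1, 1.4608, 3, 4.2143]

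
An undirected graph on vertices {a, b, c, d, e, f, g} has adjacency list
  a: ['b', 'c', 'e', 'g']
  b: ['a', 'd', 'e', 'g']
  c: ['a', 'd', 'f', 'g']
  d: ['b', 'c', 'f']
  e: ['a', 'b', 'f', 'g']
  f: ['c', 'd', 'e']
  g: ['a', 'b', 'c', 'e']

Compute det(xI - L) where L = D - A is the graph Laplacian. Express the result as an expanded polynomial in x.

Each diagonal entry of L is the vertex degree and each off-diagonal entry is -1 where an edge is present, 0 otherwise; in the order [a, b, c, d, e, f, g] the diagonal is [4, 4, 4, 3, 4, 3, 4]. L has integer entries, so p(x) = det(xI - L) has integer coefficients. Expanding the determinant yields x^7 - 26x^6 + 276x^5 - 1528x^4 + 4642x^3 - 7316x^2 + 4655x. The coefficient of x^6 equals -trace(L) = -26, matching the sum of degrees. The eigenvalues sum to 26, which equals trace(L) = 2|E|.

x^7 - 26x^6 + 276x^5 - 1528x^4 + 4642x^3 - 7316x^2 + 4655x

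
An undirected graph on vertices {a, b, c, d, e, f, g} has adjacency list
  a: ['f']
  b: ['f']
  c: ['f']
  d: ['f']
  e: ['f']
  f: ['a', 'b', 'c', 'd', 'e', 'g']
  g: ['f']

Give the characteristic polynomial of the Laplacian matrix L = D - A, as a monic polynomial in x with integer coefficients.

x^7 - 12x^6 + 45x^5 - 80x^4 + 75x^3 - 36x^2 + 7x

Each diagonal entry of L is the vertex degree and each off-diagonal entry is -1 where an edge is present, 0 otherwise; in the order [a, b, c, d, e, f, g] the diagonal is [1, 1, 1, 1, 1, 6, 1]. Computing det(xI - L) by cofactor expansion (or equivalently via sum-over-permutations) gives x^7 - 12x^6 + 45x^5 - 80x^4 + 75x^3 - 36x^2 + 7x. Since p(0) = det(-L) = 0, x divides p(x). There is one zero in the spectrum, matching the 1 component. By the matrix-tree theorem the graph has (1/7) * product of the nonzero eigenvalues = 1 spanning tree.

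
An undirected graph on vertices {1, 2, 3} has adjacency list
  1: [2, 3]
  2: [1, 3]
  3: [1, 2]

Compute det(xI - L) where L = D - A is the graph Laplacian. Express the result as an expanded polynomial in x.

x^3 - 6x^2 + 9x

Reading degrees in the order [1, 2, 3] gives [2, 2, 2]; set D = diag(2, 2, 2) and form L = D - A. The eigenvalues of L are [0, 3, 3]; the characteristic polynomial is the product of (x - lambda_i), which multiplies out to x^3 - 6x^2 + 9x. Since p(0) = det(-L) = 0, x divides p(x).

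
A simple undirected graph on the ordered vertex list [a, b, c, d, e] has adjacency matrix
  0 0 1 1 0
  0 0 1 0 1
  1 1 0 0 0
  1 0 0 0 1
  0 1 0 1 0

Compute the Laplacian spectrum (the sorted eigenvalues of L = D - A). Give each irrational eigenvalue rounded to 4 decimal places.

Reading degrees in the order [a, b, c, d, e] gives [2, 2, 2, 2, 2]; set D = diag(2, 2, 2, 2, 2) and form L = D - A. L is symmetric positive semidefinite, so every eigenvalue is real and nonnegative. The single zero eigenvalue shows the graph is connected.

[0, 1.3820, 1.3820, 3.6180, 3.6180]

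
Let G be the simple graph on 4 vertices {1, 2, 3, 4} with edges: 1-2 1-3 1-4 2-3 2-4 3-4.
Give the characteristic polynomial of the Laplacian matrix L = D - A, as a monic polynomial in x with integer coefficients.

Each diagonal entry of L is the vertex degree and each off-diagonal entry is -1 where an edge is present, 0 otherwise; in the order [1, 2, 3, 4] the diagonal is [3, 3, 3, 3]. L has integer entries, so p(x) = det(xI - L) has integer coefficients. Expanding the determinant yields x^4 - 12x^3 + 48x^2 - 64x. Since p(0) = det(-L) = 0, x divides p(x). By the matrix-tree theorem the graph has (1/4) * product of the nonzero eigenvalues = 16 spanning trees.

x^4 - 12x^3 + 48x^2 - 64x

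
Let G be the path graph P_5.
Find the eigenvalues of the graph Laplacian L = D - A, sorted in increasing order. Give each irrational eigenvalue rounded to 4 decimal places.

[0, 0.3820, 1.3820, 2.6180, 3.6180]

The graph has 5 vertices and degree multiset [2, 2, 2, 1, 1]; D is the diagonal matrix of degrees and L = D - A. L is symmetric positive semidefinite, so every eigenvalue is real and nonnegative. There is one zero in the spectrum, matching the 1 component.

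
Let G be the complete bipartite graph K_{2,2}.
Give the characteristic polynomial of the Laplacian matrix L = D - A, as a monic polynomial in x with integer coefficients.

The graph has 4 vertices and degree multiset [2, 2, 2, 2]; D is the diagonal matrix of degrees and L = D - A. The eigenvalues of L are [0, 2, 2, 4]; the characteristic polynomial is the product of (x - lambda_i), which multiplies out to x^4 - 8x^3 + 20x^2 - 16x. The constant term is 0 because L is singular (the all-ones vector lies in its kernel). By the matrix-tree theorem the graph has (1/4) * product of the nonzero eigenvalues = 4 spanning trees. The largest eigenvalue, 4, is at most the vertex count 4.

x^4 - 8x^3 + 20x^2 - 16x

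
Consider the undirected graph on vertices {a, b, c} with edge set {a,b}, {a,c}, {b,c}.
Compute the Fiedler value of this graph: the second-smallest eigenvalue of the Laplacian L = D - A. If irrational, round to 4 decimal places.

With the vertex order [a, b, c], the degrees are [2, 2, 2], giving D = diag(2, 2, 2) and L = D - A. The sorted Laplacian eigenvalues are [0, 3, 3]; the algebraic connectivity is the second entry, 3. The eigenvalues sum to 6, which equals trace(L) = 2|E|. There is one zero in the spectrum, matching the 1 component.

3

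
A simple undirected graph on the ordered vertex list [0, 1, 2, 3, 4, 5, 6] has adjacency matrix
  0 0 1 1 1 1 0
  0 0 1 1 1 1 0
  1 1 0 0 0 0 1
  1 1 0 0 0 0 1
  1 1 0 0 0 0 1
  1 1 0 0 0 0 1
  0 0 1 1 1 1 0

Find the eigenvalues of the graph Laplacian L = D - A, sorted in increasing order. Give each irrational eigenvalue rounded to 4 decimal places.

[0, 3, 3, 3, 4, 4, 7]

Reading degrees in the order [0, 1, 2, 3, 4, 5, 6] gives [4, 4, 3, 3, 3, 3, 4]; set D = diag(4, 4, 3, 3, 3, 3, 4) and form L = D - A. The multiplicity of 0 as a Laplacian eigenvalue equals the number of connected components. The largest eigenvalue, 7, is at most the vertex count 7. By the matrix-tree theorem the graph has (1/7) * product of the nonzero eigenvalues = 432 spanning trees.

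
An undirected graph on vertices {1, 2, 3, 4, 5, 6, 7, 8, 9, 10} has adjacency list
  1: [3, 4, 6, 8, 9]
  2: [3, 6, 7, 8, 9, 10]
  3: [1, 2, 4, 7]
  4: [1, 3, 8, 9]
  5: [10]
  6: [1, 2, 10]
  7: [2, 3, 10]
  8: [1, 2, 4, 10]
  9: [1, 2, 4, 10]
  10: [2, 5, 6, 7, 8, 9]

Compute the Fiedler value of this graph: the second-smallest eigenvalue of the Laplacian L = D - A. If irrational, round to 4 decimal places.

Each diagonal entry of L is the vertex degree and each off-diagonal entry is -1 where an edge is present, 0 otherwise; in the order [1, 2, 3, 4, 5, 6, 7, 8, 9, 10] the diagonal is [5, 6, 4, 4, 1, 3, 3, 4, 4, 6]. Computing the eigenvalues of L and sorting gives [0, 0.9086, 2.4341, 2.6838, 3.8224, 4, 5.2922, 5.7413, 7.2463, 7.8713]. The Fiedler value lambda_2 = 0.9086 is strictly positive, so the graph is connected. There is one zero in the spectrum, matching the 1 component.

0.9086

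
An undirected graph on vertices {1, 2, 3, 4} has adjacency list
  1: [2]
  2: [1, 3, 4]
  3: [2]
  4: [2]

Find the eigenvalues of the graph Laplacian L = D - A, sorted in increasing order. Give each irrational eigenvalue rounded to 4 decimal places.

Reading degrees in the order [1, 2, 3, 4] gives [1, 3, 1, 1]; set D = diag(1, 3, 1, 1) and form L = D - A. The multiplicity of 0 as a Laplacian eigenvalue equals the number of connected components. There is one zero in the spectrum, matching the 1 component. The largest eigenvalue, 4, is at most the vertex count 4.

[0, 1, 1, 4]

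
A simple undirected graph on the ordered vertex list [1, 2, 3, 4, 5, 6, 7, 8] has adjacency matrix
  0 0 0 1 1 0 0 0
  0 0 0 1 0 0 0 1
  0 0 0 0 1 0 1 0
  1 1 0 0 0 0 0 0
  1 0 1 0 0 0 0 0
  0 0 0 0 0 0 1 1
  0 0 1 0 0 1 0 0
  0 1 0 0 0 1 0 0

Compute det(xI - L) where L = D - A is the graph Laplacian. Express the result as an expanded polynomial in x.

Each diagonal entry of L is the vertex degree and each off-diagonal entry is -1 where an edge is present, 0 otherwise; in the order [1, 2, 3, 4, 5, 6, 7, 8] the diagonal is [2, 2, 2, 2, 2, 2, 2, 2]. L has integer entries, so p(x) = det(xI - L) has integer coefficients. Expanding the determinant yields x^8 - 16x^7 + 104x^6 - 352x^5 + 660x^4 - 672x^3 + 336x^2 - 64x. The constant term is 0 because L is singular (the all-ones vector lies in its kernel).

x^8 - 16x^7 + 104x^6 - 352x^5 + 660x^4 - 672x^3 + 336x^2 - 64x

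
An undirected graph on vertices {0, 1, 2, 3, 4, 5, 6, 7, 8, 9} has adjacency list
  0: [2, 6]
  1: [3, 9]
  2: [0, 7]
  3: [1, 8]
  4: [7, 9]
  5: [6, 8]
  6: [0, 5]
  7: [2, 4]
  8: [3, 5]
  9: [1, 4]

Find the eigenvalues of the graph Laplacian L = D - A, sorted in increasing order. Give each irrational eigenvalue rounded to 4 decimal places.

With the vertex order [0, 1, 2, 3, 4, 5, 6, 7, 8, 9], the degrees are [2, 2, 2, 2, 2, 2, 2, 2, 2, 2], giving D = diag(2, 2, 2, 2, 2, 2, 2, 2, 2, 2) and L = D - A. The multiplicity of 0 as a Laplacian eigenvalue equals the number of connected components. The single zero eigenvalue shows the graph is connected. The largest eigenvalue, 4, is at most the vertex count 10. There is one zero in the spectrum, matching the 1 component.

[0, 0.3820, 0.3820, 1.3820, 1.3820, 2.6180, 2.6180, 3.6180, 3.6180, 4]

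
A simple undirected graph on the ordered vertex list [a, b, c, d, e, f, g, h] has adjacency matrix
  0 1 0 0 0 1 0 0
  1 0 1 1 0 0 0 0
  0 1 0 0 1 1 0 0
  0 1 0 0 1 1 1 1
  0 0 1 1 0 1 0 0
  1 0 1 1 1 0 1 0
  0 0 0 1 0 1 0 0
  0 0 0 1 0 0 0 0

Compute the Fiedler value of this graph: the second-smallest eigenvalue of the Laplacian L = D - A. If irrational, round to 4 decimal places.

With the vertex order [a, b, c, d, e, f, g, h], the degrees are [2, 3, 3, 5, 3, 5, 2, 1], giving D = diag(2, 3, 3, 5, 3, 5, 2, 1) and L = D - A. The sorted Laplacian eigenvalues are [0, 0.8882, 1.6315, 2, 3.1417, 4, 5.6408, 6.6978]; the algebraic connectivity is the second entry, 0.8882. The largest eigenvalue, 6.6978, is at most the vertex count 8.

0.8882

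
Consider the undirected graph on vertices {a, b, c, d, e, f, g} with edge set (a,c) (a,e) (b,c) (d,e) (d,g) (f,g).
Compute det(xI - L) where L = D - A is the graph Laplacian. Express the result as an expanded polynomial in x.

x^7 - 12x^6 + 55x^5 - 120x^4 + 126x^3 - 56x^2 + 7x

With the vertex order [a, b, c, d, e, f, g], the degrees are [2, 1, 2, 2, 2, 1, 2], giving D = diag(2, 1, 2, 2, 2, 1, 2) and L = D - A. L has integer entries, so p(x) = det(xI - L) has integer coefficients. Expanding the determinant yields x^7 - 12x^6 + 55x^5 - 120x^4 + 126x^3 - 56x^2 + 7x. The coefficient of x^6 equals -trace(L) = -12, matching the sum of degrees. By the matrix-tree theorem the graph has (1/7) * product of the nonzero eigenvalues = 1 spanning tree.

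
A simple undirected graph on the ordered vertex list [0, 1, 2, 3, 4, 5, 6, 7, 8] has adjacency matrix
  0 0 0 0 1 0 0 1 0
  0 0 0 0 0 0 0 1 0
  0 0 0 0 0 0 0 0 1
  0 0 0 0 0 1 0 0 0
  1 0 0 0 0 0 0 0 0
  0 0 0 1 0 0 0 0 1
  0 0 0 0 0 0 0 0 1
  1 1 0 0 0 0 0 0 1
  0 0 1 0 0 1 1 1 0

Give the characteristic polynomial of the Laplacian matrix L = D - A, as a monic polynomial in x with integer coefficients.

x^9 - 16x^8 + 101x^7 - 326x^6 + 583x^5 - 586x^4 + 322x^3 - 88x^2 + 9x

Each diagonal entry of L is the vertex degree and each off-diagonal entry is -1 where an edge is present, 0 otherwise; in the order [0, 1, 2, 3, 4, 5, 6, 7, 8] the diagonal is [2, 1, 1, 1, 1, 2, 1, 3, 4]. Computing det(xI - L) by cofactor expansion (or equivalently via sum-over-permutations) gives x^9 - 16x^8 + 101x^7 - 326x^6 + 583x^5 - 586x^4 + 322x^3 - 88x^2 + 9x. The coefficient of x^8 equals -trace(L) = -16, matching the sum of degrees. By the matrix-tree theorem the graph has (1/9) * product of the nonzero eigenvalues = 1 spanning tree. The eigenvalues sum to 16, which equals trace(L) = 2|E|.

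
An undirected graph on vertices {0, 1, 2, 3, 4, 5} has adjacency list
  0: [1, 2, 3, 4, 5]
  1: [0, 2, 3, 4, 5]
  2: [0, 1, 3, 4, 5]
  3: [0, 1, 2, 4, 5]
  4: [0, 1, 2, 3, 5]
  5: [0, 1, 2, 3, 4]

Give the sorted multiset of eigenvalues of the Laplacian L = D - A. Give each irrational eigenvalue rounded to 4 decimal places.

[0, 6, 6, 6, 6, 6]

Reading degrees in the order [0, 1, 2, 3, 4, 5] gives [5, 5, 5, 5, 5, 5]; set D = diag(5, 5, 5, 5, 5, 5) and form L = D - A. The multiplicity of 0 as a Laplacian eigenvalue equals the number of connected components. By the matrix-tree theorem the graph has (1/6) * product of the nonzero eigenvalues = 1296 spanning trees.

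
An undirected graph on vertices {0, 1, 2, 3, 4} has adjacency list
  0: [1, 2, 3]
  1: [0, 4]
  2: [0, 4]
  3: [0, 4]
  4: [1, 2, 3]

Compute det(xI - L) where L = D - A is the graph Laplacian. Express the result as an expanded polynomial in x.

x^5 - 12x^4 + 51x^3 - 92x^2 + 60x

Reading degrees in the order [0, 1, 2, 3, 4] gives [3, 2, 2, 2, 3]; set D = diag(3, 2, 2, 2, 3) and form L = D - A. The eigenvalues of L are [0, 2, 2, 3, 5]; the characteristic polynomial is the product of (x - lambda_i), which multiplies out to x^5 - 12x^4 + 51x^3 - 92x^2 + 60x. Since p(0) = det(-L) = 0, x divides p(x). The eigenvalues sum to 12, which equals trace(L) = 2|E|.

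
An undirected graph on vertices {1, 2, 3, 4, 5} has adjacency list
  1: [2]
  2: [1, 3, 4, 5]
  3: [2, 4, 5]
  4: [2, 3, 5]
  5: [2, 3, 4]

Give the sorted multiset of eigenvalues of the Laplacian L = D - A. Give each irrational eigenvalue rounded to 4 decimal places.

[0, 1, 4, 4, 5]

Reading degrees in the order [1, 2, 3, 4, 5] gives [1, 4, 3, 3, 3]; set D = diag(1, 4, 3, 3, 3) and form L = D - A. Diagonalising L (or applying a numerical eigensolver to the 5x5 matrix) gives the spectrum above. The single zero eigenvalue shows the graph is connected. By the matrix-tree theorem the graph has (1/5) * product of the nonzero eigenvalues = 16 spanning trees.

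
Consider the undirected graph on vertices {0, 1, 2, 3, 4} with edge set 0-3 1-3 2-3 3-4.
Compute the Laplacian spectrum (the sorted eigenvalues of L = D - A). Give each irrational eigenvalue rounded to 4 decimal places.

[0, 1, 1, 1, 5]

Each diagonal entry of L is the vertex degree and each off-diagonal entry is -1 where an edge is present, 0 otherwise; in the order [0, 1, 2, 3, 4] the diagonal is [1, 1, 1, 4, 1]. Since every row of L sums to 0, the all-ones vector is in the kernel and 0 is an eigenvalue. The eigenvalues sum to 8, which equals trace(L) = 2|E|.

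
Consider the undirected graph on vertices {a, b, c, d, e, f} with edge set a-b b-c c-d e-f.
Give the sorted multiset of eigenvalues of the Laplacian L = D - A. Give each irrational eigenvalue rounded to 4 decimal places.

Reading degrees in the order [a, b, c, d, e, f] gives [1, 2, 2, 1, 1, 1]; set D = diag(1, 2, 2, 1, 1, 1) and form L = D - A. L is symmetric positive semidefinite, so every eigenvalue is real and nonnegative. The 2 zero eigenvalues correspond to the 2 connected components. The largest eigenvalue, 3.4142, is at most the vertex count 6.

[0, 0, 0.5858, 2, 2, 3.4142]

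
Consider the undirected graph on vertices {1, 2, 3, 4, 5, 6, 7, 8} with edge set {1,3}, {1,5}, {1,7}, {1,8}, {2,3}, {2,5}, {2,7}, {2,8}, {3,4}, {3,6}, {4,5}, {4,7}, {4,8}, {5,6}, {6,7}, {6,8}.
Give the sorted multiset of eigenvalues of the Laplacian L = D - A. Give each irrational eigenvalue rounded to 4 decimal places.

[0, 4, 4, 4, 4, 4, 4, 8]

Reading degrees in the order [1, 2, 3, 4, 5, 6, 7, 8] gives [4, 4, 4, 4, 4, 4, 4, 4]; set D = diag(4, 4, 4, 4, 4, 4, 4, 4) and form L = D - A. Diagonalising L (or applying a numerical eigensolver to the 8x8 matrix) gives the spectrum above. There is one zero in the spectrum, matching the 1 component. By the matrix-tree theorem the graph has (1/8) * product of the nonzero eigenvalues = 4096 spanning trees.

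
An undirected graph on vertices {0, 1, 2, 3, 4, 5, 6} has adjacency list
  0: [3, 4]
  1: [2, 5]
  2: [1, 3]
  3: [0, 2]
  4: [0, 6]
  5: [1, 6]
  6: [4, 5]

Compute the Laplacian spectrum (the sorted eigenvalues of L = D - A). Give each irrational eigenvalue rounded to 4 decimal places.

[0, 0.7530, 0.7530, 2.4450, 2.4450, 3.8019, 3.8019]

Reading degrees in the order [0, 1, 2, 3, 4, 5, 6] gives [2, 2, 2, 2, 2, 2, 2]; set D = diag(2, 2, 2, 2, 2, 2, 2) and form L = D - A. L is symmetric positive semidefinite, so every eigenvalue is real and nonnegative. The single zero eigenvalue shows the graph is connected.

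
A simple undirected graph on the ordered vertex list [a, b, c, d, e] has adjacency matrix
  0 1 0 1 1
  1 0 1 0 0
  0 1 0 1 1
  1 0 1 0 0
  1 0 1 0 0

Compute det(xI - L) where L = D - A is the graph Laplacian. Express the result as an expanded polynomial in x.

Reading degrees in the order [a, b, c, d, e] gives [3, 2, 3, 2, 2]; set D = diag(3, 2, 3, 2, 2) and form L = D - A. Computing det(xI - L) by cofactor expansion (or equivalently via sum-over-permutations) gives x^5 - 12x^4 + 51x^3 - 92x^2 + 60x. Since p(0) = det(-L) = 0, x divides p(x). The eigenvalues sum to 12, which equals trace(L) = 2|E|.

x^5 - 12x^4 + 51x^3 - 92x^2 + 60x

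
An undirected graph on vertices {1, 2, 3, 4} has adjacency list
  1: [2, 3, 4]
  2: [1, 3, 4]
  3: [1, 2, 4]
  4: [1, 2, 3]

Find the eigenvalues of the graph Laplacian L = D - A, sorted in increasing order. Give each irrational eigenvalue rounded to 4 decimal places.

[0, 4, 4, 4]

With the vertex order [1, 2, 3, 4], the degrees are [3, 3, 3, 3], giving D = diag(3, 3, 3, 3) and L = D - A. Since every row of L sums to 0, the all-ones vector is in the kernel and 0 is an eigenvalue.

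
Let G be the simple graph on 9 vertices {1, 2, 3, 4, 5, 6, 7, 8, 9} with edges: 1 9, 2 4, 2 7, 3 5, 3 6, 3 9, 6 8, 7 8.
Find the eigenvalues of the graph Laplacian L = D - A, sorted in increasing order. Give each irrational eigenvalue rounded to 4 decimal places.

With the vertex order [1, 2, 3, 4, 5, 6, 7, 8, 9], the degrees are [1, 2, 3, 1, 1, 2, 2, 2, 2], giving D = diag(1, 2, 3, 1, 1, 2, 2, 2, 2) and L = D - A. Since every row of L sums to 0, the all-ones vector is in the kernel and 0 is an eigenvalue. The single zero eigenvalue shows the graph is connected. The largest eigenvalue, 4.3455, is at most the vertex count 9.

[0, 0.1404, 0.5362, 0.7754, 1.5803, 2.2449, 2.7784, 3.5988, 4.3455]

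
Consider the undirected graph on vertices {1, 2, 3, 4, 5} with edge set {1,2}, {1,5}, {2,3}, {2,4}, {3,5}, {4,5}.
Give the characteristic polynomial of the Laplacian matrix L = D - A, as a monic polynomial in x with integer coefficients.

Reading degrees in the order [1, 2, 3, 4, 5] gives [2, 3, 2, 2, 3]; set D = diag(2, 3, 2, 2, 3) and form L = D - A. The eigenvalues of L are [0, 2, 2, 3, 5]; the characteristic polynomial is the product of (x - lambda_i), which multiplies out to x^5 - 12x^4 + 51x^3 - 92x^2 + 60x. The constant term is 0 because L is singular (the all-ones vector lies in its kernel). There is one zero in the spectrum, matching the 1 component.

x^5 - 12x^4 + 51x^3 - 92x^2 + 60x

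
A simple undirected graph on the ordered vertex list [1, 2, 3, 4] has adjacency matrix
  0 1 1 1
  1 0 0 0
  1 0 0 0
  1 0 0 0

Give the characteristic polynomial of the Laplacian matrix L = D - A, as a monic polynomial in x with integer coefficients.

x^4 - 6x^3 + 9x^2 - 4x

With the vertex order [1, 2, 3, 4], the degrees are [3, 1, 1, 1], giving D = diag(3, 1, 1, 1) and L = D - A. Computing det(xI - L) by cofactor expansion (or equivalently via sum-over-permutations) gives x^4 - 6x^3 + 9x^2 - 4x. Since p(0) = det(-L) = 0, x divides p(x). The largest eigenvalue, 4, is at most the vertex count 4. By the matrix-tree theorem the graph has (1/4) * product of the nonzero eigenvalues = 1 spanning tree.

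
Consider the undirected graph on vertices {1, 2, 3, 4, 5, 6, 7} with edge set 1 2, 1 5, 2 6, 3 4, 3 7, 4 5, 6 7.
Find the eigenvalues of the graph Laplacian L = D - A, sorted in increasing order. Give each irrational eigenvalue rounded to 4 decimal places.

[0, 0.7530, 0.7530, 2.4450, 2.4450, 3.8019, 3.8019]

Reading degrees in the order [1, 2, 3, 4, 5, 6, 7] gives [2, 2, 2, 2, 2, 2, 2]; set D = diag(2, 2, 2, 2, 2, 2, 2) and form L = D - A. Since every row of L sums to 0, the all-ones vector is in the kernel and 0 is an eigenvalue. The single zero eigenvalue shows the graph is connected. There is one zero in the spectrum, matching the 1 component.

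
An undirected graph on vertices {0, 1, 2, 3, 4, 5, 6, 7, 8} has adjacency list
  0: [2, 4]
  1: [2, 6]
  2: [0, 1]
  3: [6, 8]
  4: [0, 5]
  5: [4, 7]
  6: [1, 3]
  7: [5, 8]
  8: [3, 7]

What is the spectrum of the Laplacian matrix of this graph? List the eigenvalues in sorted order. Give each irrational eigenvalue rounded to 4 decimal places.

With the vertex order [0, 1, 2, 3, 4, 5, 6, 7, 8], the degrees are [2, 2, 2, 2, 2, 2, 2, 2, 2], giving D = diag(2, 2, 2, 2, 2, 2, 2, 2, 2) and L = D - A. The multiplicity of 0 as a Laplacian eigenvalue equals the number of connected components. The eigenvalues sum to 18, which equals trace(L) = 2|E|.

[0, 0.4679, 0.4679, 1.6527, 1.6527, 3, 3, 3.8794, 3.8794]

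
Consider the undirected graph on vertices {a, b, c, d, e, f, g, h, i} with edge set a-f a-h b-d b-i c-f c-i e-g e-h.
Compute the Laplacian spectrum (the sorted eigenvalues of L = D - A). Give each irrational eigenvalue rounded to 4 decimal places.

Each diagonal entry of L is the vertex degree and each off-diagonal entry is -1 where an edge is present, 0 otherwise; in the order [a, b, c, d, e, f, g, h, i] the diagonal is [2, 2, 2, 1, 2, 2, 1, 2, 2]. Diagonalising L (or applying a numerical eigensolver to the 9x9 matrix) gives the spectrum above. There is one zero in the spectrum, matching the 1 component.

[0, 0.1206, 0.4679, 1, 1.6527, 2.3473, 3, 3.5321, 3.8794]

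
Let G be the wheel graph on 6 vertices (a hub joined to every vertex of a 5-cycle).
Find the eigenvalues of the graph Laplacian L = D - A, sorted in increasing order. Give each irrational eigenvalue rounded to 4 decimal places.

The graph has 6 vertices and degree multiset [5, 3, 3, 3, 3, 3]; D is the diagonal matrix of degrees and L = D - A. Since every row of L sums to 0, the all-ones vector is in the kernel and 0 is an eigenvalue. The single zero eigenvalue shows the graph is connected. There is one zero in the spectrum, matching the 1 component.

[0, 2.3820, 2.3820, 4.6180, 4.6180, 6]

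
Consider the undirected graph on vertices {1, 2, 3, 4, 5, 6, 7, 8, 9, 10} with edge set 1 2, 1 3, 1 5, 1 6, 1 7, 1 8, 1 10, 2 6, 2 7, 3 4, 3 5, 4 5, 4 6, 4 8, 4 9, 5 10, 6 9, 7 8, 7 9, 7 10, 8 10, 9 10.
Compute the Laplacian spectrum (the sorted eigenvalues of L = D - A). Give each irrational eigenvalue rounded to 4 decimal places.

Each diagonal entry of L is the vertex degree and each off-diagonal entry is -1 where an edge is present, 0 otherwise; in the order [1, 2, 3, 4, 5, 6, 7, 8, 9, 10] the diagonal is [7, 3, 3, 5, 4, 4, 5, 4, 4, 5]. L is symmetric positive semidefinite, so every eigenvalue is real and nonnegative. The single zero eigenvalue shows the graph is connected. By the matrix-tree theorem the graph has (1/10) * product of the nonzero eigenvalues = 71383 spanning trees.

[0, 2.0360, 2.7845, 3.2317, 4.2425, 4.4875, 5.4735, 6.3905, 7.0237, 8.3302]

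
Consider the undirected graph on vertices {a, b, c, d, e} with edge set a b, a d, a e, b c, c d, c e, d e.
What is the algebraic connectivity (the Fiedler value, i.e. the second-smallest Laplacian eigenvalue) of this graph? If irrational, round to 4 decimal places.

Reading degrees in the order [a, b, c, d, e] gives [3, 2, 3, 3, 3]; set D = diag(3, 2, 3, 3, 3) and form L = D - A. The sorted Laplacian eigenvalues are [0, 2, 3, 4, 5]; the algebraic connectivity is the second entry, 2. By the matrix-tree theorem the graph has (1/5) * product of the nonzero eigenvalues = 24 spanning trees.

2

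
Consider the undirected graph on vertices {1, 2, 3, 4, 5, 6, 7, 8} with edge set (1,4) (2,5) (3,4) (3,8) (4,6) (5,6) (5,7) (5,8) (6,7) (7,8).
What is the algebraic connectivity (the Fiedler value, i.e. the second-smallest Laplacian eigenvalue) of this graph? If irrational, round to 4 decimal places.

0.5389

Each diagonal entry of L is the vertex degree and each off-diagonal entry is -1 where an edge is present, 0 otherwise; in the order [1, 2, 3, 4, 5, 6, 7, 8] the diagonal is [1, 1, 2, 3, 4, 3, 3, 3]. Computing the eigenvalues of L and sorting gives [0, 0.5389, 1.0380, 1.7320, 2.5468, 4.3521, 4.5348, 5.2575]. The Fiedler value lambda_2 = 0.5389 is strictly positive, so the graph is connected. There is one zero in the spectrum, matching the 1 component.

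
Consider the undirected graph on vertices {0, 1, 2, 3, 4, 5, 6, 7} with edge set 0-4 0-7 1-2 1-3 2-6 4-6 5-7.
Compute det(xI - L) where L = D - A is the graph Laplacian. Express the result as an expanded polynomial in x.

Each diagonal entry of L is the vertex degree and each off-diagonal entry is -1 where an edge is present, 0 otherwise; in the order [0, 1, 2, 3, 4, 5, 6, 7] the diagonal is [2, 2, 2, 1, 2, 1, 2, 2]. L has integer entries, so p(x) = det(xI - L) has integer coefficients. Expanding the determinant yields x^8 - 14x^7 + 78x^6 - 220x^5 + 330x^4 - 252x^3 + 84x^2 - 8x. The constant term is 0 because L is singular (the all-ones vector lies in its kernel). There is one zero in the spectrum, matching the 1 component.

x^8 - 14x^7 + 78x^6 - 220x^5 + 330x^4 - 252x^3 + 84x^2 - 8x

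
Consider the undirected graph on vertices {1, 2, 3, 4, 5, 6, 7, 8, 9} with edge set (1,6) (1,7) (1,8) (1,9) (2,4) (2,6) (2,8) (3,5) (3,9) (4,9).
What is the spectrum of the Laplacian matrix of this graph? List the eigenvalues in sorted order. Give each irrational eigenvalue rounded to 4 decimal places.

[0, 0.3360, 0.8442, 1.4715, 2, 2.1868, 3.2324, 4.4723, 5.4569]

Each diagonal entry of L is the vertex degree and each off-diagonal entry is -1 where an edge is present, 0 otherwise; in the order [1, 2, 3, 4, 5, 6, 7, 8, 9] the diagonal is [4, 3, 2, 2, 1, 2, 1, 2, 3]. The multiplicity of 0 as a Laplacian eigenvalue equals the number of connected components. The single zero eigenvalue shows the graph is connected. By the matrix-tree theorem the graph has (1/9) * product of the nonzero eigenvalues = 16 spanning trees.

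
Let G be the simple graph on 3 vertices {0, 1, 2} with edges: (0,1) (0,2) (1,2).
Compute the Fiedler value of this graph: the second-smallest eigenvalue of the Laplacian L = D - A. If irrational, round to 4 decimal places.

With the vertex order [0, 1, 2], the degrees are [2, 2, 2], giving D = diag(2, 2, 2) and L = D - A. Computing the eigenvalues of L and sorting gives [0, 3, 3]. The Fiedler value lambda_2 = 3 is strictly positive, so the graph is connected. There is one zero in the spectrum, matching the 1 component.

3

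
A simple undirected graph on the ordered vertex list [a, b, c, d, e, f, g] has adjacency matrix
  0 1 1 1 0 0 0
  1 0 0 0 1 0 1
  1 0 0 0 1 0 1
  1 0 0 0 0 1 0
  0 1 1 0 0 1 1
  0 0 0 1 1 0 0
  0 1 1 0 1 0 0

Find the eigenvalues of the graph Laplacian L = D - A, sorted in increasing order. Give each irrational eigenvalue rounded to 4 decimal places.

[0, 1.1301, 2.0778, 3, 3.5257, 4.7621, 5.5043]

Reading degrees in the order [a, b, c, d, e, f, g] gives [3, 3, 3, 2, 4, 2, 3]; set D = diag(3, 3, 3, 2, 4, 2, 3) and form L = D - A. Since every row of L sums to 0, the all-ones vector is in the kernel and 0 is an eigenvalue.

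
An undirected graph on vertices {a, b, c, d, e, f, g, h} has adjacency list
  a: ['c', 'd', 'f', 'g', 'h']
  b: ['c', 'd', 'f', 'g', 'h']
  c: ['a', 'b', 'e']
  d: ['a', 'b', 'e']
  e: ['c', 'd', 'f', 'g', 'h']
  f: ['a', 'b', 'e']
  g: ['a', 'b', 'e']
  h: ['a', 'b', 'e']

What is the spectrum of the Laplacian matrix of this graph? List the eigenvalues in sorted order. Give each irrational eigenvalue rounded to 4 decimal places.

Reading degrees in the order [a, b, c, d, e, f, g, h] gives [5, 5, 3, 3, 5, 3, 3, 3]; set D = diag(5, 5, 3, 3, 5, 3, 3, 3) and form L = D - A. Diagonalising L (or applying a numerical eigensolver to the 8x8 matrix) gives the spectrum above. By the matrix-tree theorem the graph has (1/8) * product of the nonzero eigenvalues = 2025 spanning trees.

[0, 3, 3, 3, 3, 5, 5, 8]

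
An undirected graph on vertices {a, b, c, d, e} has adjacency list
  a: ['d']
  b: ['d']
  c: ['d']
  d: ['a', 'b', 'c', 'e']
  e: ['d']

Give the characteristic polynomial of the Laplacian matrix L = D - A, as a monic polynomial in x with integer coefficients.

x^5 - 8x^4 + 18x^3 - 16x^2 + 5x

With the vertex order [a, b, c, d, e], the degrees are [1, 1, 1, 4, 1], giving D = diag(1, 1, 1, 4, 1) and L = D - A. L has integer entries, so p(x) = det(xI - L) has integer coefficients. Expanding the determinant yields x^5 - 8x^4 + 18x^3 - 16x^2 + 5x. The constant term is 0 because L is singular (the all-ones vector lies in its kernel). By the matrix-tree theorem the graph has (1/5) * product of the nonzero eigenvalues = 1 spanning tree.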